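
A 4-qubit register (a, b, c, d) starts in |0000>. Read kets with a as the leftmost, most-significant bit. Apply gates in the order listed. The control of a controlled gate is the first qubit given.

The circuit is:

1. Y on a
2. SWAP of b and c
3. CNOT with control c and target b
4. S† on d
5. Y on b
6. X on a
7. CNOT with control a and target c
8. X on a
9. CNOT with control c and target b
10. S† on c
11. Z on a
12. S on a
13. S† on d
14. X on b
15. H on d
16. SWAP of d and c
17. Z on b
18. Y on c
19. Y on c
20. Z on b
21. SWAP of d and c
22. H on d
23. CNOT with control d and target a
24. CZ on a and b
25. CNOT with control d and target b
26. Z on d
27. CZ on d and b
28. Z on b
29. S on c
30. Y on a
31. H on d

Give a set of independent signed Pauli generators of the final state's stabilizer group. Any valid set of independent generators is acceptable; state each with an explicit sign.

One valid set of independent stabilizer generators is +IIIX, +ZIII, +IZII, +IIZI (any independent generating set of the same group is equally correct). Key observation: steps 15-22 multiply out to the identity, so the circuit reduces to the remaining gates.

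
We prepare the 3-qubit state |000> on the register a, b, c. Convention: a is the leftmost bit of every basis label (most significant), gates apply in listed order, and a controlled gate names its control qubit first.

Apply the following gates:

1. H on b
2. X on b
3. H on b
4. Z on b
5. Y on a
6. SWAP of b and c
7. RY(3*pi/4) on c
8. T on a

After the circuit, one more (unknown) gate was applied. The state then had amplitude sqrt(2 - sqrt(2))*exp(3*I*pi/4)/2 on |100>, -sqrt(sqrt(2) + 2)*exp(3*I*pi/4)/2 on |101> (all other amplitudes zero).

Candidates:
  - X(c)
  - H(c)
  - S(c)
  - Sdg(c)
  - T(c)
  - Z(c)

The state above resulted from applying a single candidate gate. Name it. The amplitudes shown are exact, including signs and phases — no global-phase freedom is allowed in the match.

It was Z(c) that produced the state shown. Key observation: the block from step 1 through step 4 cancels to the identity and can be dropped.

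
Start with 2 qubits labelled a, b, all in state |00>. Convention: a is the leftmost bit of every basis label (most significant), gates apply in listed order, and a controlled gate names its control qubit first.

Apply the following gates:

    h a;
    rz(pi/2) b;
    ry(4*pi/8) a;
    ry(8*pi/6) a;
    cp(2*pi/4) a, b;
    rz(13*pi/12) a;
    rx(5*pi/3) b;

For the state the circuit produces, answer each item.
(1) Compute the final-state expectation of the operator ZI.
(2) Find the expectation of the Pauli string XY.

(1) The expectation value of ZI is 1/2.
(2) In the final state, XY has expectation -3*sqrt(6)/16 - 3*sqrt(2)/16.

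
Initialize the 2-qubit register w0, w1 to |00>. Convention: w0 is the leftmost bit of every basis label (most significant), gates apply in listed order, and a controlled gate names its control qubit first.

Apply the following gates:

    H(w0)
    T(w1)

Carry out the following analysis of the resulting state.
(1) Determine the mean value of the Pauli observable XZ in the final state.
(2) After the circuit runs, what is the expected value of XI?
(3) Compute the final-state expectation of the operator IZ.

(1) In the final state, XZ has expectation 1.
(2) The observable XI averages to 1.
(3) In the final state, IZ has expectation 1.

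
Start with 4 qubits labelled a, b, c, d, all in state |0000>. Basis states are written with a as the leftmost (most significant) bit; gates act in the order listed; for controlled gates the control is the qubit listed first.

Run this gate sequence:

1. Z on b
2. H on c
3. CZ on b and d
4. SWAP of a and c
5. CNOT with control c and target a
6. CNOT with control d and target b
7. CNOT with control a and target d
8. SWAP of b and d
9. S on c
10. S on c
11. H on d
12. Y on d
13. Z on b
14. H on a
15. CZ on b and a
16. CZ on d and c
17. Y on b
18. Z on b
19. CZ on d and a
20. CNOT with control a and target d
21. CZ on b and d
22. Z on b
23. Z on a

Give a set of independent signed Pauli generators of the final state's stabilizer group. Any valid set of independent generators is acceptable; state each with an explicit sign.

One valid set of independent stabilizer generators is -XIIZ, +IXIZ, -ZZIX, +IIZI (any independent generating set of the same group is equally correct).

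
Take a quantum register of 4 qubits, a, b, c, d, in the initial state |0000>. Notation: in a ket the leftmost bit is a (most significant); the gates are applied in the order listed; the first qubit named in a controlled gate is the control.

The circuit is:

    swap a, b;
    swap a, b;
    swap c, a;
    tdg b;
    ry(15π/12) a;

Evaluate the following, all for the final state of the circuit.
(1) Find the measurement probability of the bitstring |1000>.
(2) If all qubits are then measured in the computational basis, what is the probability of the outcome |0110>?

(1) A full measurement returns |1000> with probability sqrt(2)/4 + 1/2.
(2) The probability of measuring |0110> is 0.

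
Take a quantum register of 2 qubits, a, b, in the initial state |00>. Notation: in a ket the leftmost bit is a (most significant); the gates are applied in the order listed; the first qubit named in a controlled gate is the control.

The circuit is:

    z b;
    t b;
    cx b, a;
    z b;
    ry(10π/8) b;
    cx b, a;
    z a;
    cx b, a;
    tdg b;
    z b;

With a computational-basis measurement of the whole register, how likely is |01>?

A full measurement returns |01> with probability sqrt(2)/4 + 1/2.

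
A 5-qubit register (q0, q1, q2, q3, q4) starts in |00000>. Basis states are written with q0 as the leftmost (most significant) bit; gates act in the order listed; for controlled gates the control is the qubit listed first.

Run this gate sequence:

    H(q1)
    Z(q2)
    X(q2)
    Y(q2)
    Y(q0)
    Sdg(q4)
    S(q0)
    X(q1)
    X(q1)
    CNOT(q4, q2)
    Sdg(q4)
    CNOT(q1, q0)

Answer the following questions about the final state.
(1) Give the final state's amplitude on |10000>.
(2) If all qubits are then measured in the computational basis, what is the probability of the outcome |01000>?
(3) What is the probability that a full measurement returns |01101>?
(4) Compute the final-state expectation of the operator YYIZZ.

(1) |10000> carries amplitude sqrt(2)*I/2 in the final state.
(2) Outcome |01000> occurs with probability 1/2.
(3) Outcome |01101> occurs with probability 0.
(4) The observable YYIZZ averages to 1.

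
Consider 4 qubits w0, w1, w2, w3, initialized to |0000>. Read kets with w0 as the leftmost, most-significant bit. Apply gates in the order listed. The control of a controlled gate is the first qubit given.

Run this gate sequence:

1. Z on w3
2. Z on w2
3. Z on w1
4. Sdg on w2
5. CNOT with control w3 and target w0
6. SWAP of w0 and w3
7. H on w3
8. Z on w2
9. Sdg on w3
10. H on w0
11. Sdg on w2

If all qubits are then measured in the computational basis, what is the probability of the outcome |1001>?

Outcome |1001> occurs with probability 1/4.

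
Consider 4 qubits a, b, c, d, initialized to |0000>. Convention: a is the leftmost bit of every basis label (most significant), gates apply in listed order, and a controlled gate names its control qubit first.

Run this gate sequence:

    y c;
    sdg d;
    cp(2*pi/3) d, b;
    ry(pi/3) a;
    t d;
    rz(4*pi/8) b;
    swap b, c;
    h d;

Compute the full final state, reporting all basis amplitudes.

The final amplitudes are sqrt(6)*exp(I*pi/4)/4 on |0100>, sqrt(6)*exp(I*pi/4)/4 on |0101>, sqrt(2)*exp(I*pi/4)/4 on |1100>, sqrt(2)*exp(I*pi/4)/4 on |1101>, and 0 on every other basis state.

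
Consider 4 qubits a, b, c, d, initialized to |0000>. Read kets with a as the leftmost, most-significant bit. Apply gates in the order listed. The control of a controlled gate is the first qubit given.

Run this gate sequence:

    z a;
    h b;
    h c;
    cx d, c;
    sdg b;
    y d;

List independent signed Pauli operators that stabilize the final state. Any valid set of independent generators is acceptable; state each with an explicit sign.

The final state is stabilized by the group generated by -IYII, +IIXI, +ZIII, -IIIZ; other independent generating sets are equally valid.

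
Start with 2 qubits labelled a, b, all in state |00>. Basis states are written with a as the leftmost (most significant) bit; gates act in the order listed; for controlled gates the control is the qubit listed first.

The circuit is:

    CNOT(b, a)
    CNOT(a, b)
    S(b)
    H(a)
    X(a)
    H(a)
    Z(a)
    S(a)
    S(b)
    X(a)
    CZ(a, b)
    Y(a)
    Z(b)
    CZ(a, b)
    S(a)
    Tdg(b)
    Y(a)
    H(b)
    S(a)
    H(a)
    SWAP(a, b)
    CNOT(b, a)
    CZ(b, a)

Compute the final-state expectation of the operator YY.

In the final state, YY has expectation -1. Key observation: steps 4-7 multiply out to the identity, so the circuit reduces to the remaining gates.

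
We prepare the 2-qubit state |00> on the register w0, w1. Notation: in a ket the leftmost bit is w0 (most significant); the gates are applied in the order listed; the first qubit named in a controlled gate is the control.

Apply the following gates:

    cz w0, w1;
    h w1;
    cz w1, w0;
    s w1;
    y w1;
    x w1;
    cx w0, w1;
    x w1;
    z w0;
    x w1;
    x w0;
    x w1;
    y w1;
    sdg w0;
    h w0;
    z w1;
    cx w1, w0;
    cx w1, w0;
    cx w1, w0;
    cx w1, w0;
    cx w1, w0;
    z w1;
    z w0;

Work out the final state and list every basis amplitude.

After the circuit, the state carries amplitude -I/2 on |00>, -1/2 on |01>, -I/2 on |10>, -1/2 on |11>.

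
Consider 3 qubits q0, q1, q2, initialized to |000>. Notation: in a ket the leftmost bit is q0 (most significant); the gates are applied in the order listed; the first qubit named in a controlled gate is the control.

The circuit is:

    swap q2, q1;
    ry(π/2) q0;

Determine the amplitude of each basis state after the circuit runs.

The resulting statevector has amplitude sqrt(2)/2 on |000>, sqrt(2)/2 on |100>, and 0 on every other basis state.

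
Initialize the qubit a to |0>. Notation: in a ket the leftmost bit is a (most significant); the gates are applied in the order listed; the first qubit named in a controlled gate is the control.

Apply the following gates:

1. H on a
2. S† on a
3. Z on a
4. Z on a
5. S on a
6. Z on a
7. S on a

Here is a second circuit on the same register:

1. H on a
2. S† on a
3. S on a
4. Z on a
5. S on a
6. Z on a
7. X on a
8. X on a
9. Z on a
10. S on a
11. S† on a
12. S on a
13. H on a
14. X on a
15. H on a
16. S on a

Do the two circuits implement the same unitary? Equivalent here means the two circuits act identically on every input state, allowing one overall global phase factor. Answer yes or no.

Yes — the two circuits implement the same unitary up to a global phase.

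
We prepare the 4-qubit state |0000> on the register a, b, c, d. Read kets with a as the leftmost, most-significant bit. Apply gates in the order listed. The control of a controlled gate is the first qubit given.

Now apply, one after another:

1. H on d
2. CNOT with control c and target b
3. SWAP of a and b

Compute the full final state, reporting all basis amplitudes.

The resulting statevector has amplitude sqrt(2)/2 on |0000>, sqrt(2)/2 on |0001>, and 0 on every other basis state.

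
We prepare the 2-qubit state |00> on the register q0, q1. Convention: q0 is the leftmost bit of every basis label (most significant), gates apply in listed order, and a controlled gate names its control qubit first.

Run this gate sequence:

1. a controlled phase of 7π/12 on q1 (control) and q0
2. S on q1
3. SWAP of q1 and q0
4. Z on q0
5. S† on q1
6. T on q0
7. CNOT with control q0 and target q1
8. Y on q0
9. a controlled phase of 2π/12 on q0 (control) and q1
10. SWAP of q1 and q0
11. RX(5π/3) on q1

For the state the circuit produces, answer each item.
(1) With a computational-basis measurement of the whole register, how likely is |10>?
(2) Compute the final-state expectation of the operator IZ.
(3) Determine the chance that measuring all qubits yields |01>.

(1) The probability of measuring |10> is 0.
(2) In the final state, IZ has expectation -1/2.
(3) The probability of measuring |01> is 3/4.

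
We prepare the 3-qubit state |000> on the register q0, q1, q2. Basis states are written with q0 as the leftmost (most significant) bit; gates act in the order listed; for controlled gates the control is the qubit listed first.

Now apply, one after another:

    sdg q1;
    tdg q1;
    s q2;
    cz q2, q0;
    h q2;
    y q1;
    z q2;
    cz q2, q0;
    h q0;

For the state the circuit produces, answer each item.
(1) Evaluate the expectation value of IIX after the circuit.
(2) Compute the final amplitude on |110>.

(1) In the final state, IIX has expectation -1.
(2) The final state's coefficient on |110> equals I/2.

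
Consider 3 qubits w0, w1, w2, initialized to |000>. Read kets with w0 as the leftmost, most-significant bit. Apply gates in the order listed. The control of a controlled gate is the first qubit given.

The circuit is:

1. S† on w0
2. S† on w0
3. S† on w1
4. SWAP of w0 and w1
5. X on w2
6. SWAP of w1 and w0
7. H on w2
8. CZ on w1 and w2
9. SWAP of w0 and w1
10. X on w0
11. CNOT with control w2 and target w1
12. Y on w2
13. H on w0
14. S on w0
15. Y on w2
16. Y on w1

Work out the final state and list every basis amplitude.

The final amplitudes are 0 on |000>, I/2 on |001>, I/2 on |010>, 0 on |011>, 0 on |100>, 1/2 on |101>, 1/2 on |110>, 0 on |111>.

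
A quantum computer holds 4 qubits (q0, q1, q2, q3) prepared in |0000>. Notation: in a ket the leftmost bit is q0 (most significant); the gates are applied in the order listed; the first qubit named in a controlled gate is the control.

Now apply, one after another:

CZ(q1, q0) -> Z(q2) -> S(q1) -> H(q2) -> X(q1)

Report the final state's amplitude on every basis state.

The final amplitudes are sqrt(2)/2 on |0100>, sqrt(2)/2 on |0110>, and 0 on every other basis state.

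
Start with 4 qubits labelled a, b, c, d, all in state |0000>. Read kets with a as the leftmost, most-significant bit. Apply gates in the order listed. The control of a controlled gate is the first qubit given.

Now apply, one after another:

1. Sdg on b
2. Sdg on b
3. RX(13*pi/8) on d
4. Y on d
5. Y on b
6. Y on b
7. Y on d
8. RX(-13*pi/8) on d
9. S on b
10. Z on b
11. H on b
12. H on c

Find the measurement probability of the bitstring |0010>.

A full measurement returns |0010> with probability 1/4. Key observation: gates 2-9 undo each other exactly, leaving only the rest of the circuit to track.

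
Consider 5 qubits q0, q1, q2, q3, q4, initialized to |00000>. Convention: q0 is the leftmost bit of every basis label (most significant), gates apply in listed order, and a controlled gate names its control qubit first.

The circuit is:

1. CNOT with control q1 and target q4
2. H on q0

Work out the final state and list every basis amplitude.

The final amplitudes are sqrt(2)/2 on |00000>, sqrt(2)/2 on |10000>, and 0 on every other basis state.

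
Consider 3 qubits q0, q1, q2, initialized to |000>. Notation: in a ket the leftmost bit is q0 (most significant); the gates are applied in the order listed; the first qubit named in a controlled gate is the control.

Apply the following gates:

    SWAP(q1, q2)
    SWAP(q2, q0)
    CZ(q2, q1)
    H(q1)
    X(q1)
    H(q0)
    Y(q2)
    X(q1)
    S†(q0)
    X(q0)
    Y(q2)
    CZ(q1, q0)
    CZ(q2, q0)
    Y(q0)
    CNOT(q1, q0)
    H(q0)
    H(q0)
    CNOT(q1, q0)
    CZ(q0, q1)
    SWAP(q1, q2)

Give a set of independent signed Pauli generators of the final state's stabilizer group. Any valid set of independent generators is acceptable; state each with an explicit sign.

The final state is stabilized by the group generated by +YII, -IIX, +IZI; other independent generating sets are equally valid. Key observation: steps 15-18 multiply out to the identity, so the circuit reduces to the remaining gates.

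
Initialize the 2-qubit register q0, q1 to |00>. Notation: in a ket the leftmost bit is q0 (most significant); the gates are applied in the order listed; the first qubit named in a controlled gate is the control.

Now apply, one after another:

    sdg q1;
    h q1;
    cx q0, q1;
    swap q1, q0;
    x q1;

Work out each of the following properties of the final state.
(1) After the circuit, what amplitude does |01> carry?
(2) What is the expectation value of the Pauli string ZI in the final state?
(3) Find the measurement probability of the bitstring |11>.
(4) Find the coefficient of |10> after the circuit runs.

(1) The amplitude on |01> is sqrt(2)/2.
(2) In the final state, ZI has expectation 0.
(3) The probability of measuring |11> is 1/2.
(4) The final state's coefficient on |10> equals 0.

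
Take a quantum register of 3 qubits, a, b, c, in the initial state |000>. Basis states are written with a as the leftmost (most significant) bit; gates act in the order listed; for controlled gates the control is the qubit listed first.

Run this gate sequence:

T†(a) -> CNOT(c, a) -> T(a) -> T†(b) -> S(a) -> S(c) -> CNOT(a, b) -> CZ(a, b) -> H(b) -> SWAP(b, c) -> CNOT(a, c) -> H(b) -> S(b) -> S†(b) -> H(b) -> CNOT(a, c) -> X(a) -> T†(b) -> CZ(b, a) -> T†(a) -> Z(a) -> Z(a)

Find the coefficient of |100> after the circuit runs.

The final state's coefficient on |100> equals -sqrt(2)*exp(3*I*pi/4)/2. Key observation: steps 11-16 multiply out to the identity, so the circuit reduces to the remaining gates.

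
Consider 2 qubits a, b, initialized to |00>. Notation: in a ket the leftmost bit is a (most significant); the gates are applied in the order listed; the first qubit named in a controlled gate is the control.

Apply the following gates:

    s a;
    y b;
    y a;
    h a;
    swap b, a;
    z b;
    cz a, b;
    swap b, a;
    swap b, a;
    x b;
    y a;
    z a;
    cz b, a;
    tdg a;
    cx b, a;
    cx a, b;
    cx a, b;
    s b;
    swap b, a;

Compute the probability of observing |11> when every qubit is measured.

The probability of measuring |11> is 1/2.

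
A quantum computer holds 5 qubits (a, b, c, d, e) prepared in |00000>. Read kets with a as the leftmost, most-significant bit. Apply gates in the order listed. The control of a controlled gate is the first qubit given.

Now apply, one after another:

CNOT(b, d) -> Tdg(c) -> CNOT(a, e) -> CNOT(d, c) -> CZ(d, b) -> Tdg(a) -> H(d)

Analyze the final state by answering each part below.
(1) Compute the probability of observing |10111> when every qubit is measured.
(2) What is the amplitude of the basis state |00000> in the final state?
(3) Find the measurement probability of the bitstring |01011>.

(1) Outcome |10111> occurs with probability 0.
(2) |00000> carries amplitude sqrt(2)/2 in the final state.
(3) Outcome |01011> occurs with probability 0.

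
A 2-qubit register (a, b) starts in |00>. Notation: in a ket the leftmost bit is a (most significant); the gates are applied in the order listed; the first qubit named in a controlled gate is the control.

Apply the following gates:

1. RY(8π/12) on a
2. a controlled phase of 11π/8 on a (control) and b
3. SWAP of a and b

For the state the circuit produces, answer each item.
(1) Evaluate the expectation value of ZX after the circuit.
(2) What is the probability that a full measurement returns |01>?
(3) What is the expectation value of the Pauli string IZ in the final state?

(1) The observable ZX averages to sqrt(3)/2.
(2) The probability of measuring |01> is 3/4.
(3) The observable IZ averages to -1/2.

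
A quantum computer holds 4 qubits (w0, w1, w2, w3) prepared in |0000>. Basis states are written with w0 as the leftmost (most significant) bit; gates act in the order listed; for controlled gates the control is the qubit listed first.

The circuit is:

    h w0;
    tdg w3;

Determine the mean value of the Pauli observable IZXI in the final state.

The expectation value of IZXI is 0.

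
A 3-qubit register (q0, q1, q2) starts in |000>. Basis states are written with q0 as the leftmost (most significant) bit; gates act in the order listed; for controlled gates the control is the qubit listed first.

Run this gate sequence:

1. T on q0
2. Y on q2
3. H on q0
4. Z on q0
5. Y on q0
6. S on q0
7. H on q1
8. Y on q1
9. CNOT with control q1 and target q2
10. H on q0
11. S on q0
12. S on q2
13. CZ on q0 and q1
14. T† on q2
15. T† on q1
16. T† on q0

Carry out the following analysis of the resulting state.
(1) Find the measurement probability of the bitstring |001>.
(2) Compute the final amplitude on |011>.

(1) Outcome |001> occurs with probability 1/4.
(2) The amplitude on |011> is 0.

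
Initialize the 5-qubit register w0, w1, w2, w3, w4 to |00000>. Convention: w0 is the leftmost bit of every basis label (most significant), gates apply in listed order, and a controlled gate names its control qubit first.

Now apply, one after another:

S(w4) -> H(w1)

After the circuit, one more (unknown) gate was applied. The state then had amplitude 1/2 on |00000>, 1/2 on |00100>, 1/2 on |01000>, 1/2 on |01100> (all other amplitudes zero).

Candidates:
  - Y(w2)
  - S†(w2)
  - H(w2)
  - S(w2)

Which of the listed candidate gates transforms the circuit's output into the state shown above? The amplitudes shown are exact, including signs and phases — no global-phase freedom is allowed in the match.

It was H(w2) that produced the state shown.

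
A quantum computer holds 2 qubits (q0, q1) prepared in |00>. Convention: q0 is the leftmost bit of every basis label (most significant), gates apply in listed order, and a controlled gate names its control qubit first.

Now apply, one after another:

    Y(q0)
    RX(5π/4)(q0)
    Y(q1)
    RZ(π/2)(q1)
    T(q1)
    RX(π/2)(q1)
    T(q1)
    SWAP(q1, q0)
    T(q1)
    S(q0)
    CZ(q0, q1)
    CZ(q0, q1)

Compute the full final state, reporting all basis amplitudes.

The resulting statevector has amplitude I*sqrt(2*sqrt(2) + 4)/4 on |00>, sqrt(4 - 2*sqrt(2))*exp(I*pi/4)/4 on |01>, -sqrt(2*sqrt(2) + 4)*exp(3*I*pi/4)/4 on |10>, -I*sqrt(4 - 2*sqrt(2))/4 on |11>. Key observation: gates 11-12 undo each other exactly, leaving only the rest of the circuit to track.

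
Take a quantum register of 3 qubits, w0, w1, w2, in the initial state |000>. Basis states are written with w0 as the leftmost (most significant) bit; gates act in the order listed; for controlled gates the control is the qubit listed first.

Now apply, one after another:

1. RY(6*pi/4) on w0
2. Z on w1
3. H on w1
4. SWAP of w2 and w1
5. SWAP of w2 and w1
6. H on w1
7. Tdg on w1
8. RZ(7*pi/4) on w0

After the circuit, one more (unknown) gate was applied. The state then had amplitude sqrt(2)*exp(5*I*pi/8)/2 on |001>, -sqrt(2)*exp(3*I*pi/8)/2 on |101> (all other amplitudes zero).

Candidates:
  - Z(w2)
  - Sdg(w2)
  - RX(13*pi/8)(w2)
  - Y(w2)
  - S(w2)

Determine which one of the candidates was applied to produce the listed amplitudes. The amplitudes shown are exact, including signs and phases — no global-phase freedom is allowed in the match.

The applied gate was Y(w2). Key observation: gates 3-6 undo each other exactly, leaving only the rest of the circuit to track.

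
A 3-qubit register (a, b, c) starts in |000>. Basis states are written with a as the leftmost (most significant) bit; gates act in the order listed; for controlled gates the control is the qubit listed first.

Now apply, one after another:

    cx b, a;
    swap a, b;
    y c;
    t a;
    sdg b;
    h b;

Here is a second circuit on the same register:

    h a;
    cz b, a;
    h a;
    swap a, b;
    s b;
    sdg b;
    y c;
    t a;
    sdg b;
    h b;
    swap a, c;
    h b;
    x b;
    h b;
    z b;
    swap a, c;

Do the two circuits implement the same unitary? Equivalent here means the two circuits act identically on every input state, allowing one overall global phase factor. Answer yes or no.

Yes, they are equivalent — the unitaries differ by at most a global phase.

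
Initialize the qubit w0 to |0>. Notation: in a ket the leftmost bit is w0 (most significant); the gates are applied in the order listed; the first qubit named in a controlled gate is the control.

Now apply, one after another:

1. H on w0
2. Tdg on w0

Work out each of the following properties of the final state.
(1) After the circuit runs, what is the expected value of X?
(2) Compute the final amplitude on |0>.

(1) In the final state, X has expectation sqrt(2)/2.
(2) The amplitude on |0> is sqrt(2)/2.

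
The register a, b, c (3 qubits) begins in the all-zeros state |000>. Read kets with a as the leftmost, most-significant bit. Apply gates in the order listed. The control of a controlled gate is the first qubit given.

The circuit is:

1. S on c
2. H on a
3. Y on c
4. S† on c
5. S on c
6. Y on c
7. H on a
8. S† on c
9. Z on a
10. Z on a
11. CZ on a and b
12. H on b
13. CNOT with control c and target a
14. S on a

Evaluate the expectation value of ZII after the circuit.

The expectation value of ZII is 1. Key observation: the block from step 1 through step 8 cancels to the identity and can be dropped.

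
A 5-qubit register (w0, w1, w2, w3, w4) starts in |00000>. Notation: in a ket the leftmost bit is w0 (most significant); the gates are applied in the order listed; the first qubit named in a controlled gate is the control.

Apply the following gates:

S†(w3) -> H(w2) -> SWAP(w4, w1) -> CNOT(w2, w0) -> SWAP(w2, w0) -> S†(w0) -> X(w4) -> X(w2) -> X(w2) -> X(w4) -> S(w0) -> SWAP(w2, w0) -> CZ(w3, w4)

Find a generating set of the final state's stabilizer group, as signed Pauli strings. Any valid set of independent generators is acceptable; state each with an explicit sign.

One valid set of independent stabilizer generators is +XIXII, +ZIZII, +IZIII, +IIIZI, +IIIIZ (any independent generating set of the same group is equally correct). Key observation: the block from step 5 through step 12 cancels to the identity and can be dropped.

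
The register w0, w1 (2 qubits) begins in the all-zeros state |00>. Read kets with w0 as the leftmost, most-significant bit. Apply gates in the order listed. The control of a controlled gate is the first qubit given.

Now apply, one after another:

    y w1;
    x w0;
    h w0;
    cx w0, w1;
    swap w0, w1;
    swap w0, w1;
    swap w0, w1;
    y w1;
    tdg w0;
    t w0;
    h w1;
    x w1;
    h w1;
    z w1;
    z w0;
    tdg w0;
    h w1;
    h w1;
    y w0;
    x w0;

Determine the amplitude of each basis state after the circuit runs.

The final amplitudes are -sqrt(2)*I/2 on |00>, 0 on |01>, 0 on |10>, -sqrt(2)*exp(I*pi/4)/2 on |11>. Key observation: the block from step 11 through step 14 cancels to the identity and can be dropped.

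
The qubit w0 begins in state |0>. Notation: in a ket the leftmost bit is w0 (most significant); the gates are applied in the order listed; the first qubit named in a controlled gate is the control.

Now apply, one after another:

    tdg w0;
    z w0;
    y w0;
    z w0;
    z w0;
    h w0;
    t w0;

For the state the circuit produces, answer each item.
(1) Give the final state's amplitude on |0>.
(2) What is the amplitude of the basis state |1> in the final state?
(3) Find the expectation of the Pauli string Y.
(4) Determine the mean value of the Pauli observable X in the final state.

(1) |0> carries amplitude sqrt(2)*I/2 in the final state.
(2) The final state's coefficient on |1> equals -sqrt(2)*exp(3*I*pi/4)/2.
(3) In the final state, Y has expectation -sqrt(2)/2.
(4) The expectation value of X is -sqrt(2)/2.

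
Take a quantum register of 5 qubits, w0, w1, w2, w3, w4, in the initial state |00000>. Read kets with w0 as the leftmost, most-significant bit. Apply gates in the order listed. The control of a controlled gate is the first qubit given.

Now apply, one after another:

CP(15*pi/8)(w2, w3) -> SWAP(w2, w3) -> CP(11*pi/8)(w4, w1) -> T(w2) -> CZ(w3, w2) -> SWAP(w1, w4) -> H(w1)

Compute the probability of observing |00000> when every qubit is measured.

The probability of measuring |00000> is 1/2.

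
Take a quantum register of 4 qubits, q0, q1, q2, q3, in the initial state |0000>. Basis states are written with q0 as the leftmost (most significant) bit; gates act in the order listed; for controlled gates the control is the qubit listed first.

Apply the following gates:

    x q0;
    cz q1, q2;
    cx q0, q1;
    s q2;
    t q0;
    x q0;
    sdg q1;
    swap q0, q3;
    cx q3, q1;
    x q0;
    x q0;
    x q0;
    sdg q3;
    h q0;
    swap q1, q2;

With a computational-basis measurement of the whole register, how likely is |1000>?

A full measurement returns |1000> with probability 0.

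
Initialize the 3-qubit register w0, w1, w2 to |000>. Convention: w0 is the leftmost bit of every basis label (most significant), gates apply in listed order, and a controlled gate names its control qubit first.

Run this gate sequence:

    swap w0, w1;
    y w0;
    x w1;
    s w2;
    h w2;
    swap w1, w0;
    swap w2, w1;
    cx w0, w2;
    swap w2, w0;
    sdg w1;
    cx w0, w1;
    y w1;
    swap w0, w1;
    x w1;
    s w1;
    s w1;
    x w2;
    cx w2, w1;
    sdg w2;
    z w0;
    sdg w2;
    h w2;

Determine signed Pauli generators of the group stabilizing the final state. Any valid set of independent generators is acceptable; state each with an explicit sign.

The stabilizer group can be generated by +YII, +IIX, -IZI, among other valid generating sets.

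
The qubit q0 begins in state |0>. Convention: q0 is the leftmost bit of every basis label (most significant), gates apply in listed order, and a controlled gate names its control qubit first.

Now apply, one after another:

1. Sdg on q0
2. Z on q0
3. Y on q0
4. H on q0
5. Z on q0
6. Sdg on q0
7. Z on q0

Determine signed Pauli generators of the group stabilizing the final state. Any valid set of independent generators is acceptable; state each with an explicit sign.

One valid set of independent stabilizer generators is +Y (any independent generating set of the same group is equally correct).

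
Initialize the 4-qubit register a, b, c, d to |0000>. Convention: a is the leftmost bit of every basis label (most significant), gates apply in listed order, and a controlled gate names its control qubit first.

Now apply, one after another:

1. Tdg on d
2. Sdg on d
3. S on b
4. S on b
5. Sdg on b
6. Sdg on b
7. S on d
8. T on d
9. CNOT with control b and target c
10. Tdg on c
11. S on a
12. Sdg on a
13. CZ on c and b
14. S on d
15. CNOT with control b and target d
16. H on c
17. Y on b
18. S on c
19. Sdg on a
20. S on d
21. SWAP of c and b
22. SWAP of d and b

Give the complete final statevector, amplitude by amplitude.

After the circuit, the state carries amplitude sqrt(2)*I/2 on |0010>, -sqrt(2)/2 on |0011>, and 0 on every other basis state. Key observation: steps 1-8 multiply out to the identity, so the circuit reduces to the remaining gates.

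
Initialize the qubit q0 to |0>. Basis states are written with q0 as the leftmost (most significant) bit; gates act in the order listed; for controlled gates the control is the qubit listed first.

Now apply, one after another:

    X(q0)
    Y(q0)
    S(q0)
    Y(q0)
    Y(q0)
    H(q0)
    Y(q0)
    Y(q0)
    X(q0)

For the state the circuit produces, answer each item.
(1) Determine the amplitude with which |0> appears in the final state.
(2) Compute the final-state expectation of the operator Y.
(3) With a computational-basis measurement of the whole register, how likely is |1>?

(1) |0> carries amplitude -sqrt(2)*I/2 in the final state.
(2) In the final state, Y has expectation 0.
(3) A full measurement returns |1> with probability 1/2.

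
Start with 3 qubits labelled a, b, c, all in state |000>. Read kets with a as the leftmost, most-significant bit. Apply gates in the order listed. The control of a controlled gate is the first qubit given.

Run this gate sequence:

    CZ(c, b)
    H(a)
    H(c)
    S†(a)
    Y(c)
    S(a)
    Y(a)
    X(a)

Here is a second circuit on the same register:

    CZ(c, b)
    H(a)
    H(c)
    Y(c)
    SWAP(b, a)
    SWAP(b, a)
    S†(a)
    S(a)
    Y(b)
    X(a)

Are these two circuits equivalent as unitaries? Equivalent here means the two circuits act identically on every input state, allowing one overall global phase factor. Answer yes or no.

No: there is an input state on which the two circuits produce genuinely different outputs (not merely differing by a phase).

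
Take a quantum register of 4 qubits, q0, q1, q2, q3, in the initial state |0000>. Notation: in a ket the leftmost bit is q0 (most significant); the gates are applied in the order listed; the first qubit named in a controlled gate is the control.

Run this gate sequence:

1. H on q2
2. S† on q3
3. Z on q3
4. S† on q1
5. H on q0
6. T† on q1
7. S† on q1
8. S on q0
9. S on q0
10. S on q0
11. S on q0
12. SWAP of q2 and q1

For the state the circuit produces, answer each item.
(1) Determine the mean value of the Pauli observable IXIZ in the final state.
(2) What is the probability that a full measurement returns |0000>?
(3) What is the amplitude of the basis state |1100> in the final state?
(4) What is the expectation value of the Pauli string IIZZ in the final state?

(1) The expectation value of IXIZ is 1.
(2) Outcome |0000> occurs with probability 1/4.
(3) The amplitude on |1100> is 1/2.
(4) In the final state, IIZZ has expectation 1.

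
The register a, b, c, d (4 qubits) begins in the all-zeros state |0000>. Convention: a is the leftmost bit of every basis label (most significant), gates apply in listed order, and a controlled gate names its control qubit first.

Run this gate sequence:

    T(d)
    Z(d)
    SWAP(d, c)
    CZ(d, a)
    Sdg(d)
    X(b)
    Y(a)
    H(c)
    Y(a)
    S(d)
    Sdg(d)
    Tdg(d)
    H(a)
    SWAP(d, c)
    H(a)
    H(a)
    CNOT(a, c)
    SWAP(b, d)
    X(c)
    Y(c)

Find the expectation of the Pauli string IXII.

In the final state, IXII has expectation 1.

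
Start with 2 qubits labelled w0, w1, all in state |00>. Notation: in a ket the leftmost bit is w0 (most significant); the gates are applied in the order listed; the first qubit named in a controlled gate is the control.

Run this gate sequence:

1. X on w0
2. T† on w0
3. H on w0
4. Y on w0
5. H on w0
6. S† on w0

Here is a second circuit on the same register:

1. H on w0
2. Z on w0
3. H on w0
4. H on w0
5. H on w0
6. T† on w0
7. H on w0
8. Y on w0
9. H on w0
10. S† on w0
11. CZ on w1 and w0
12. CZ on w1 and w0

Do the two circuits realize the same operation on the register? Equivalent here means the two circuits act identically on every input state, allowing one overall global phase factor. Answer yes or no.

Yes, they are equivalent — the unitaries differ by at most a global phase.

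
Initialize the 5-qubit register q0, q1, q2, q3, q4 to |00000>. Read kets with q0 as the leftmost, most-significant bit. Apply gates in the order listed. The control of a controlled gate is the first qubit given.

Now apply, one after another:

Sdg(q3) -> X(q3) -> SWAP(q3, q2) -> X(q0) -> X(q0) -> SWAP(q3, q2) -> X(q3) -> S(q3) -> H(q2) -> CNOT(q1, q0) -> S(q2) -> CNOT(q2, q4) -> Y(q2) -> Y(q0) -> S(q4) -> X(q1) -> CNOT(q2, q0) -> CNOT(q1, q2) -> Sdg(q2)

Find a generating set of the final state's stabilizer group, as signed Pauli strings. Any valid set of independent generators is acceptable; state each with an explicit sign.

The stabilizer group can be generated by -XIXIY, +ZIIIZ, -IZIII, +IIZIZ, +IIIZI, among other valid generating sets. Key observation: the block from step 1 through step 8 cancels to the identity and can be dropped.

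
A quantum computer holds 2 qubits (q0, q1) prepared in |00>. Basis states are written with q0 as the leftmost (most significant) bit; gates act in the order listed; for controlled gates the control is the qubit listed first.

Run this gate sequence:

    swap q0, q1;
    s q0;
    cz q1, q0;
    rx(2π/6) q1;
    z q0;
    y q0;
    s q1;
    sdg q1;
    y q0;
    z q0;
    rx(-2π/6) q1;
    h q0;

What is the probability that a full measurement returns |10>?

The probability of measuring |10> is 1/2. Key observation: gates 4-11 undo each other exactly, leaving only the rest of the circuit to track.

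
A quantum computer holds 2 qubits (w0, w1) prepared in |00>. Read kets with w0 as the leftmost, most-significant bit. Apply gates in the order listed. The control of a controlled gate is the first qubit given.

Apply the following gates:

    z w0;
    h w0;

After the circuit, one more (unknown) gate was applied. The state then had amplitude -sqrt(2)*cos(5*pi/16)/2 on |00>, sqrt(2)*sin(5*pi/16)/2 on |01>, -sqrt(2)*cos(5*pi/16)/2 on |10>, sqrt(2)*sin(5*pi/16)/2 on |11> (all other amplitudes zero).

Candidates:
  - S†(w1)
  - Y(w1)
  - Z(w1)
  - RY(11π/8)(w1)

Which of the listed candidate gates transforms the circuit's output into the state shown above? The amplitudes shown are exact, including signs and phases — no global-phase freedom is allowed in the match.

The unique candidate consistent with the amplitudes is RY(11π/8)(w1).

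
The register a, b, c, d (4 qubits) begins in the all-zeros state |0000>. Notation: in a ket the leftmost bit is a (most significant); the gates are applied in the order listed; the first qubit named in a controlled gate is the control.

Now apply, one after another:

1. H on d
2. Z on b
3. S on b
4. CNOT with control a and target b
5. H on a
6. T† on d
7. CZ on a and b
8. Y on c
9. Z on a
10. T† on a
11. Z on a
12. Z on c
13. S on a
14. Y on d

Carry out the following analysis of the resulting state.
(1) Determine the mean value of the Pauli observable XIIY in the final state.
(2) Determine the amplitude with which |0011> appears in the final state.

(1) The expectation value of XIIY is -1/2.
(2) The amplitude on |0011> is 1/2.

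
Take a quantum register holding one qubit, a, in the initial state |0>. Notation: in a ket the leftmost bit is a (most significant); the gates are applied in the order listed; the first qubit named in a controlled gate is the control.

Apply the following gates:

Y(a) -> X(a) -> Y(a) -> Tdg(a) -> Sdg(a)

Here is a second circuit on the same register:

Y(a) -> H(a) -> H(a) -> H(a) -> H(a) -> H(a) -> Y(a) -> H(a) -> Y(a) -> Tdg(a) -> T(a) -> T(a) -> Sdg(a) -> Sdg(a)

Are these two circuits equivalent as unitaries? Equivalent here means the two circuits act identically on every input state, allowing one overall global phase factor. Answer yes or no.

No, they are not equivalent — no single phase factor reconciles the two unitaries.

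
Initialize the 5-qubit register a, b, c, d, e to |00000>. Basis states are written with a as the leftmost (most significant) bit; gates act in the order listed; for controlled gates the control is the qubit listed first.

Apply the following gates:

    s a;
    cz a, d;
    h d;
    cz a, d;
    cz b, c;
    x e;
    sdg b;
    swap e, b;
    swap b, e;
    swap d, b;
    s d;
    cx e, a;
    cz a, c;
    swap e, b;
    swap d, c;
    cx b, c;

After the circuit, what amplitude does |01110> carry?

The amplitude on |01110> is 0.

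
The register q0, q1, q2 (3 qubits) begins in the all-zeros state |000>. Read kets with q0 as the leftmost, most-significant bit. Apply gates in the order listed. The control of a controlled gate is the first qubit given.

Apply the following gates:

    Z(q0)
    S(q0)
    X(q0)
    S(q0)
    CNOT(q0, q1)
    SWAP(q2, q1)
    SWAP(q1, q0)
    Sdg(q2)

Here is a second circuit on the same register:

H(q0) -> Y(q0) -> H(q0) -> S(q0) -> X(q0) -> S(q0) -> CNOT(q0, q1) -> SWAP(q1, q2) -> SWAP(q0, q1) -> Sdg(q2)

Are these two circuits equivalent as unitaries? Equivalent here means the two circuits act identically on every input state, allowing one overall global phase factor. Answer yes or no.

No: there is an input state on which the two circuits produce genuinely different outputs (not merely differing by a phase).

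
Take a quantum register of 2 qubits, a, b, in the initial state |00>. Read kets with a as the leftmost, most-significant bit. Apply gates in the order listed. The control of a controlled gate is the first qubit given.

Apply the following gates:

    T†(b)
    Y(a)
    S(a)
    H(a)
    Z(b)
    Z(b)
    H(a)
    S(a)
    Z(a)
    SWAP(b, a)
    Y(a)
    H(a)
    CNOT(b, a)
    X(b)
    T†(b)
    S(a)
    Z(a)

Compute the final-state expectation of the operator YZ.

The expectation value of YZ is 1.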